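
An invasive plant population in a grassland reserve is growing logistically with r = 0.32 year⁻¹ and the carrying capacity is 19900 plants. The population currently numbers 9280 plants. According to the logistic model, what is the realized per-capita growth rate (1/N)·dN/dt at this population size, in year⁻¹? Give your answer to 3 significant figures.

0.171 per year

(1/N)·dN/dt = r(1 − N/K) = 0.32 × (1 − 9280/19900).
= 0.32 × 0.53367 = 0.17077.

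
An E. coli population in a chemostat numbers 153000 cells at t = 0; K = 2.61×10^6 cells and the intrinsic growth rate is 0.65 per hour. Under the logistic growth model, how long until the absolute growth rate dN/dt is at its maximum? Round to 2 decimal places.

4.27 hours

Logistic growth is fastest at N = K/2 = 1.305×10^6.
A = (K − N₀)/N₀ = 16.059. Set K/(1 + A·e^(−rt)) = K/2 → A·e^(−rt) = 1.
e^(−0.65t) = 1/16.059 = 0.0622711, so t = ln(16.059)/0.65 = 2.7763/0.65 = 4.2712.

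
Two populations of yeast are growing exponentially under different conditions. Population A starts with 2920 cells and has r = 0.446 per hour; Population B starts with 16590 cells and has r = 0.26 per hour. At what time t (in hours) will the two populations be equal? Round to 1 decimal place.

9.3 hours

Set 2920·e^(0.446t) = 16590·e^(0.26t).
e^((0.446 − 0.26)t) = 16590/2920 → e^(0.186·t) = 5.6815.
0.186·t = ln(5.6815) = 1.7372, so t = 1.7372/0.186 = 9.3399.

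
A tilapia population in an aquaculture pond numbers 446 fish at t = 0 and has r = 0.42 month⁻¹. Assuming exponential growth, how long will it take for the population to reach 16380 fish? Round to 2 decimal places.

8.58 months

Set N₀·e^(rt) = 16380: e^(0.42·t) = 16380/446 = 36.726.
0.42·t = ln(36.726) = 3.6035, so t = 3.6035/0.42 = 8.5798.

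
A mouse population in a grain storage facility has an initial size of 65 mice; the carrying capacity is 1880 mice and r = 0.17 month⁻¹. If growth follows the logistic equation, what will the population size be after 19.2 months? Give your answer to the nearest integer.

A = (K − N₀)/N₀ = (1880 − 65)/65 = 27.923.
N(t) = K/(1 + A·e^(−rt)) = 1880/(1 + 27.923×e^(−0.17×19.2)).
e^(−3.264) = 0.038235; denominator = 1 + 27.923×0.038235 = 2.0676.
N = 1880/2.0676 = 909.248.

909 mice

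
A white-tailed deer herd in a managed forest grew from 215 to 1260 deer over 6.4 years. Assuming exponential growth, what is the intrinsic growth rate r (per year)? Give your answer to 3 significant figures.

From N(t) = N₀·e^(rt): e^(r·6.4) = 1260/215 = 5.8605.
r·6.4 = ln(5.8605) = 1.7682, so r = 1.7682/6.4 = 0.27629.

0.276 per year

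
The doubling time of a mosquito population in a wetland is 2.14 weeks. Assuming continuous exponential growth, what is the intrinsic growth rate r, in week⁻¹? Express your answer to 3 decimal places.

r = ln(2)/t_d = 0.6931/2.14 = 0.3239.

0.324 per week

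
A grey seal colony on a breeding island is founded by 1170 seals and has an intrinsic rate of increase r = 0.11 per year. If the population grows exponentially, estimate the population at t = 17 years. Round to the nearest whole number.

7591 seals

N(t) = N₀·e^(rt) = 1170 × e^(0.11×17) = 1170 × e^1.87.
e^1.87 ≈ 6.4883, so N ≈ 1170 × 6.4883 = 7591.31.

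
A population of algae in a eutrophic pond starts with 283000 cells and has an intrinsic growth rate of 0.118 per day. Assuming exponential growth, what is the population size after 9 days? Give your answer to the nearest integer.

818478 cells

N(t) = N₀·e^(rt) = 283000 × e^(0.118×9) = 283000 × e^1.062.
e^1.062 ≈ 2.8921, so N ≈ 283000 × 2.8921 = 818478.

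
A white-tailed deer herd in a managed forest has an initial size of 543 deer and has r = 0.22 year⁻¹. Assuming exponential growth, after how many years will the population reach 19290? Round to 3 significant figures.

Set N₀·e^(rt) = 19290: e^(0.22·t) = 19290/543 = 35.525.
0.22·t = ln(35.525) = 3.5702, so t = 3.5702/0.22 = 16.228.

16.2 years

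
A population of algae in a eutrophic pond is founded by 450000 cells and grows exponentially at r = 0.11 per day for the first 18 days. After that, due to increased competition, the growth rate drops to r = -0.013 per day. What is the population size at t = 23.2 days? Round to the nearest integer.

3046192 cells

Phase 1: N(18) = 450000·e^(0.11×18) = 450000·e^1.98 = 3.259234×10^6.
Phase 2 runs for 23.2 − 18 = 5.2 days at r = -0.013.
N(23.2) = 3.259234×10^6·e^(-0.013×5.2) = 3.259234×10^6·e^-0.0676 = 3.046192×10^6.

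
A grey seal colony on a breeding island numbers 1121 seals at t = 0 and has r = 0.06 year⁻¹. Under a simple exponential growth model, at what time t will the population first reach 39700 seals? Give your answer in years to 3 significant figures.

59.5 years

Set N₀·e^(rt) = 39700: e^(0.06·t) = 39700/1121 = 35.415.
0.06·t = ln(35.415) = 3.5671, so t = 3.5671/0.06 = 59.452.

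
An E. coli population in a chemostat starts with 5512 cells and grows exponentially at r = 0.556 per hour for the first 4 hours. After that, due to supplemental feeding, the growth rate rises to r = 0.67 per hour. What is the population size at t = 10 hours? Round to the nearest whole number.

2838206 cells

Phase 1: N(4) = 5512·e^(0.556×4) = 5512·e^2.224 = 50954.2.
Phase 2 runs for 10 − 4 = 6 hours at r = 0.67.
N(10) = 50954.2·e^(0.67×6) = 50954.2·e^4.02 = 2.838206×10^6.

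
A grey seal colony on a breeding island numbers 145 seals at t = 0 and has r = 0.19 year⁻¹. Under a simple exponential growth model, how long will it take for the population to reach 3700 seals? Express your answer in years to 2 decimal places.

Set N₀·e^(rt) = 3700: e^(0.19·t) = 3700/145 = 25.517.
0.19·t = ln(25.517) = 3.2394, so t = 3.2394/0.19 = 17.049.

17.05 years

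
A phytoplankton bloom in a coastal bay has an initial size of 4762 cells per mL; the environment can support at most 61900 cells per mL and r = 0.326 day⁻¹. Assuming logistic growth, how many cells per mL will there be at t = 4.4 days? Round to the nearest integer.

16041 cells per mL

A = (K − N₀)/N₀ = (61900 − 4762)/4762 = 11.999.
N(t) = K/(1 + A·e^(−rt)) = 61900/(1 + 11.999×e^(−0.326×4.4)).
e^(−1.434) = 0.23826; denominator = 1 + 11.999×0.23826 = 3.8588.
N = 61900/3.8588 = 16041.3.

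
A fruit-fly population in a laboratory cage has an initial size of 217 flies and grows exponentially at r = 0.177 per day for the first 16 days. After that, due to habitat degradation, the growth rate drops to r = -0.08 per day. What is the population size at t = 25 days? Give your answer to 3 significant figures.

1790 flies

Phase 1: N(16) = 217·e^(0.177×16) = 217·e^2.832 = 3684.53.
Phase 2 runs for 25 − 16 = 9 days at r = -0.08.
N(25) = 3684.53·e^(-0.08×9) = 3684.53·e^-0.72 = 1793.45.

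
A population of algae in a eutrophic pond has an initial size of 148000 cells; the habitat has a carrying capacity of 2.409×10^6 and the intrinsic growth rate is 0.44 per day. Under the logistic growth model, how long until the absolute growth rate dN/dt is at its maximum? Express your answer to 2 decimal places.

Logistic growth is fastest at N = K/2 = 1.2045×10^6.
A = (K − N₀)/N₀ = 15.277. Set K/(1 + A·e^(−rt)) = K/2 → A·e^(−rt) = 1.
e^(−0.44t) = 1/15.277 = 0.0654578, so t = ln(15.277)/0.44 = 2.7264/0.44 = 6.1963.

6.20 days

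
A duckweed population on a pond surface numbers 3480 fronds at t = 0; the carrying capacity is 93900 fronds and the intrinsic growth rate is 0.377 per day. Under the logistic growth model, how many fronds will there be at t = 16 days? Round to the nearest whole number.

A = (K − N₀)/N₀ = (93900 − 3480)/3480 = 25.983.
N(t) = K/(1 + A·e^(−rt)) = 93900/(1 + 25.983×e^(−0.377×16)).
e^(−6.032) = 0.0024007; denominator = 1 + 25.983×0.0024007 = 1.0624.
N = 93900/1.0624 = 88386.7.

88387 fronds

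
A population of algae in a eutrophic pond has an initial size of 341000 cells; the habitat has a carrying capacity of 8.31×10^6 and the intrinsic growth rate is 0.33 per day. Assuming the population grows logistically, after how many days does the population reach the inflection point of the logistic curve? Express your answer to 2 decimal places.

Logistic growth is fastest at N = K/2 = 4.155×10^6.
A = (K − N₀)/N₀ = 23.37. Set K/(1 + A·e^(−rt)) = K/2 → A·e^(−rt) = 1.
e^(−0.33t) = 1/23.37 = 0.0427908, so t = ln(23.37)/0.33 = 3.1514/0.33 = 9.5498.

9.55 days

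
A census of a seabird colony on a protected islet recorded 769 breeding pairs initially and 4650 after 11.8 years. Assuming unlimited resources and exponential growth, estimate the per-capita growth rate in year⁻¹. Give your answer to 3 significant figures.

From N(t) = N₀·e^(rt): e^(r·11.8) = 4650/769 = 6.0468.
r·11.8 = ln(6.0468) = 1.7995, so r = 1.7995/11.8 = 0.1525.

0.153 per year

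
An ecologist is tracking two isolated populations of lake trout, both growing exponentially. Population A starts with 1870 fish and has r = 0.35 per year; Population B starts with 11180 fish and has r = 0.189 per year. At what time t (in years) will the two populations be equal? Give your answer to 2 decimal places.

11.11 years

Set 1870·e^(0.35t) = 11180·e^(0.189t).
e^((0.35 − 0.189)t) = 11180/1870 → e^(0.161·t) = 5.9786.
0.161·t = ln(5.9786) = 1.7882, so t = 1.7882/0.161 = 11.107.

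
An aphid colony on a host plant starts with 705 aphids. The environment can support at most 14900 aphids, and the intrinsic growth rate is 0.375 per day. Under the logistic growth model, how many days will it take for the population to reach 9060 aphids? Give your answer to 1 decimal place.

9.2 days

A = (K − N₀)/N₀ = (14900 − 705)/705 = 20.135.
Solve 14900/(1 + 20.135·e^(−0.375t)) = 9060: 1 + 20.135·e^(−0.375t) = 1.6446, so e^(−0.375t) = 0.0320139.
−0.375·t = ln(0.0320139) = -3.4416, so t = 3.4416/0.375 = 9.1776.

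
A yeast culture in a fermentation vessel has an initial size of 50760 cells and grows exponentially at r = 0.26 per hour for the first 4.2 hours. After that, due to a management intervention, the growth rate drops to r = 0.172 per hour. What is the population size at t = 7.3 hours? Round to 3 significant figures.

Phase 1: N(4.2) = 50760·e^(0.26×4.2) = 50760·e^1.092 = 151276.
Phase 2 runs for 7.3 − 4.2 = 3.1 hours at r = 0.172.
N(7.3) = 151276·e^(0.172×3.1) = 151276·e^0.5332 = 257832.

258000 cells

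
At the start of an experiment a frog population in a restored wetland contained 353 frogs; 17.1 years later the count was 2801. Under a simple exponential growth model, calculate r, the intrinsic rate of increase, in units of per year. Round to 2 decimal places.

From N(t) = N₀·e^(rt): e^(r·17.1) = 2801/353 = 7.9348.
r·17.1 = ln(7.9348) = 2.0713, so r = 2.0713/17.1 = 0.12113.

0.12 per year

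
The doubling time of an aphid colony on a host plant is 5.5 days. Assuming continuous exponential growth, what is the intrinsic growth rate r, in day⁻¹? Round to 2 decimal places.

r = ln(2)/t_d = 0.6931/5.5 = 0.12603.

0.13 per day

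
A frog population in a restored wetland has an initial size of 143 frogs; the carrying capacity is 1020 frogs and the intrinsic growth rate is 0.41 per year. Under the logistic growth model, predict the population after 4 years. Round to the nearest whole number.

466 frogs

A = (K − N₀)/N₀ = (1020 − 143)/143 = 6.1329.
N(t) = K/(1 + A·e^(−rt)) = 1020/(1 + 6.1329×e^(−0.41×4)).
e^(−1.64) = 0.19398; denominator = 1 + 6.1329×0.19398 = 2.1897.
N = 1020/2.1897 = 465.827.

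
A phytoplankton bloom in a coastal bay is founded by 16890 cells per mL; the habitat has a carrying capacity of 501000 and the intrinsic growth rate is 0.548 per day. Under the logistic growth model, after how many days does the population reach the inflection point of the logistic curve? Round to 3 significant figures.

6.12 days

Logistic growth is fastest at N = K/2 = 250500.
A = (K − N₀)/N₀ = 28.663. Set K/(1 + A·e^(−rt)) = K/2 → A·e^(−rt) = 1.
e^(−0.548t) = 1/28.663 = 0.0348888, so t = ln(28.663)/0.548 = 3.3556/0.548 = 6.1233.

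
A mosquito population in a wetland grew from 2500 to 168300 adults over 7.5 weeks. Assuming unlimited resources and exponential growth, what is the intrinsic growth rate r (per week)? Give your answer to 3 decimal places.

0.561 per week

From N(t) = N₀·e^(rt): e^(r·7.5) = 168300/2500 = 67.32.
r·7.5 = ln(67.32) = 4.2095, so r = 4.2095/7.5 = 0.56126.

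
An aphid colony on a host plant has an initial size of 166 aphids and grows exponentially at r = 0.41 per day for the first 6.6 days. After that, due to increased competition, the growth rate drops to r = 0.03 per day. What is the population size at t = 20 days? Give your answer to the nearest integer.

3714 aphids

Phase 1: N(6.6) = 166·e^(0.41×6.6) = 166·e^2.706 = 2484.9.
Phase 2 runs for 20 − 6.6 = 13.4 days at r = 0.03.
N(20) = 2484.9·e^(0.03×13.4) = 2484.9·e^0.402 = 3714.46.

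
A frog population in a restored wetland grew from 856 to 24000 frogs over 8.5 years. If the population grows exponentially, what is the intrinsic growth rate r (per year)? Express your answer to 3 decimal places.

From N(t) = N₀·e^(rt): e^(r·8.5) = 24000/856 = 28.037.
r·8.5 = ln(28.037) = 3.3335, so r = 3.3335/8.5 = 0.39218.

0.392 per year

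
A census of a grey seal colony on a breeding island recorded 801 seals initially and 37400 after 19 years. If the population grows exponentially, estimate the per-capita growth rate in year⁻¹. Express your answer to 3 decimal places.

0.202 per year

From N(t) = N₀·e^(rt): e^(r·19) = 37400/801 = 46.692.
r·19 = ln(46.692) = 3.8436, so r = 3.8436/19 = 0.20229.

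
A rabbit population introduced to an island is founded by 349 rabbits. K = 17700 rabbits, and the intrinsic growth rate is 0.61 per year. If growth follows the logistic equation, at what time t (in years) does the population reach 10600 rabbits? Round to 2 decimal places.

A = (K − N₀)/N₀ = (17700 − 349)/349 = 49.716.
Solve 17700/(1 + 49.716·e^(−0.61t)) = 10600: 1 + 49.716·e^(−0.61t) = 1.6698, so e^(−0.61t) = 0.0134727.
−0.61·t = ln(0.0134727) = -4.3071, so t = 4.3071/0.61 = 7.0608.

7.06 years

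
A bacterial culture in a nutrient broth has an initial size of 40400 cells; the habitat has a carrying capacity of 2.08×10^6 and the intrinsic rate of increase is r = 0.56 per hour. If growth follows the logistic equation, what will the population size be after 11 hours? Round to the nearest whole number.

1879568 cells

A = (K − N₀)/N₀ = (2.08×10^6 − 40400)/40400 = 50.485.
N(t) = K/(1 + A·e^(−rt)) = 2.08×10^6/(1 + 50.485×e^(−0.56×11)).
e^(−6.16) = 0.0021123; denominator = 1 + 50.485×0.0021123 = 1.1066.
N = 2.08×10^6/1.1066 = 1.879568×10^6.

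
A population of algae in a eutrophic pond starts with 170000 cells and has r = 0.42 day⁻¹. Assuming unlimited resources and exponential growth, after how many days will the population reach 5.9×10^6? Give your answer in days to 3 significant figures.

Set N₀·e^(rt) = 5.9×10^6: e^(0.42·t) = 5.9×10^6/170000 = 34.706.
0.42·t = ln(34.706) = 3.5469, so t = 3.5469/0.42 = 8.445.

8.45 days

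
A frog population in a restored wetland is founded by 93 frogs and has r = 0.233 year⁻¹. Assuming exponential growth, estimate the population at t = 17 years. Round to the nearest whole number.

4883 frogs

N(t) = N₀·e^(rt) = 93 × e^(0.233×17) = 93 × e^3.961.
e^3.961 ≈ 52.51, so N ≈ 93 × 52.51 = 4883.41.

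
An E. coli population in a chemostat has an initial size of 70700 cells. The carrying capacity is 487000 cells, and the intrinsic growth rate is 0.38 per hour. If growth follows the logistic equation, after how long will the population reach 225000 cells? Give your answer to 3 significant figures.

A = (K − N₀)/N₀ = (487000 − 70700)/70700 = 5.8883.
Solve 487000/(1 + 5.8883·e^(−0.38t)) = 225000: 1 + 5.8883·e^(−0.38t) = 2.1644, so e^(−0.38t) = 0.197757.
−0.38·t = ln(0.197757) = -1.6207, so t = 1.6207/0.38 = 4.265.

4.27 hours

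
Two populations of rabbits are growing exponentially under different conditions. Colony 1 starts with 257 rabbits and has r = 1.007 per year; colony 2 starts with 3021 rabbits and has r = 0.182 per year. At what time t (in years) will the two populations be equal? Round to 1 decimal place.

3.0 years

Set 257·e^(1.007t) = 3021·e^(0.182t).
e^((1.007 − 0.182)t) = 3021/257 → e^(0.825·t) = 11.755.
0.825·t = ln(11.755) = 2.4643, so t = 2.4643/0.825 = 2.987.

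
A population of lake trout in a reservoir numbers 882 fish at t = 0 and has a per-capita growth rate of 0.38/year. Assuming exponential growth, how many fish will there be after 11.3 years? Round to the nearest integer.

N(t) = N₀·e^(rt) = 882 × e^(0.38×11.3) = 882 × e^4.294.
e^4.294 ≈ 73.259, so N ≈ 882 × 73.259 = 64614.4.

64614 fish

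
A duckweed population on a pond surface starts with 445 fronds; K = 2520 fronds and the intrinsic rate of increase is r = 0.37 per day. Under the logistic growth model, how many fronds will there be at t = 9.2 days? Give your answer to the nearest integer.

2182 fronds

A = (K − N₀)/N₀ = (2520 − 445)/445 = 4.6629.
N(t) = K/(1 + A·e^(−rt)) = 2520/(1 + 4.6629×e^(−0.37×9.2)).
e^(−3.404) = 0.03324; denominator = 1 + 4.6629×0.03324 = 1.155.
N = 2520/1.155 = 2181.83.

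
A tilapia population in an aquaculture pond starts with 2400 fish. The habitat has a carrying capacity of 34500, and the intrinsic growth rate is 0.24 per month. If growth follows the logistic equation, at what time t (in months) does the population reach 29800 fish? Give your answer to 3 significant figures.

A = (K − N₀)/N₀ = (34500 − 2400)/2400 = 13.375.
Solve 34500/(1 + 13.375·e^(−0.24t)) = 29800: 1 + 13.375·e^(−0.24t) = 1.1577, so e^(−0.24t) = 0.011792.
−0.24·t = ln(0.011792) = -4.4403, so t = 4.4403/0.24 = 18.501.

18.5 months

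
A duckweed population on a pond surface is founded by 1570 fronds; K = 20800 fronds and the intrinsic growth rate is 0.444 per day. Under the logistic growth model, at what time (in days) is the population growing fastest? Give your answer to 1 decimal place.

5.6 days

Logistic growth is fastest at N = K/2 = 10400.
A = (K − N₀)/N₀ = 12.248. Set K/(1 + A·e^(−rt)) = K/2 → A·e^(−rt) = 1.
e^(−0.444t) = 1/12.248 = 0.0816433, so t = ln(12.248)/0.444 = 2.5054/0.444 = 5.6428.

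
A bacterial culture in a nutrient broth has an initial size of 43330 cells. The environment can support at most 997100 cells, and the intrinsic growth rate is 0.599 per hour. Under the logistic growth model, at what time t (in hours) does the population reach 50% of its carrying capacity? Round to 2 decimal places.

A = (K − N₀)/N₀ = (997100 − 43330)/43330 = 22.012.
Solve 997100/(1 + 22.012·e^(−0.599t)) = 498550: 1 + 22.012·e^(−0.599t) = 2, so e^(−0.599t) = 0.0454302.
−0.599·t = ln(0.0454302) = -3.0916, so t = 3.0916/0.599 = 5.1612.

5.16 hours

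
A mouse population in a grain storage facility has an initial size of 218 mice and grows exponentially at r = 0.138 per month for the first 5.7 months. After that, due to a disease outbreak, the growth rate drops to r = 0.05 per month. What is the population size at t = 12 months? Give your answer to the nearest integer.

656 mice

Phase 1: N(5.7) = 218·e^(0.138×5.7) = 218·e^0.7866 = 478.71.
Phase 2 runs for 12 − 5.7 = 6.3 months at r = 0.05.
N(12) = 478.71·e^(0.05×6.3) = 478.71·e^0.315 = 655.957.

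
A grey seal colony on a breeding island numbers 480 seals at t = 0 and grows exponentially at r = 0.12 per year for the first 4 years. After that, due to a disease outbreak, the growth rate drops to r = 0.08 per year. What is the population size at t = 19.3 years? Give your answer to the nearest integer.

Phase 1: N(4) = 480·e^(0.12×4) = 480·e^0.48 = 775.716.
Phase 2 runs for 19.3 − 4 = 15.3 years at r = 0.08.
N(19.3) = 775.716·e^(0.08×15.3) = 775.716·e^1.224 = 2638.03.

2638 seals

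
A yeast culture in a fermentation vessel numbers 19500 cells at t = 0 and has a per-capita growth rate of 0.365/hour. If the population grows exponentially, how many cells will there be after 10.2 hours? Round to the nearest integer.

N(t) = N₀·e^(rt) = 19500 × e^(0.365×10.2) = 19500 × e^3.723.
e^3.723 ≈ 41.388, so N ≈ 19500 × 41.388 = 807073.

807073 cells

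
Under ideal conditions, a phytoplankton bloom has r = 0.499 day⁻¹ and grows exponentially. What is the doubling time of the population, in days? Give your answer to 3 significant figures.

Doubling time t_d = ln(2)/r = 0.6931/0.499 = 1.3891.

1.39 days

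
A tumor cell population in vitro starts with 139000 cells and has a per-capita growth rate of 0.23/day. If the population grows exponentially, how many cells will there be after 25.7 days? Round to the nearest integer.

51301431 cells

N(t) = N₀·e^(rt) = 139000 × e^(0.23×25.7) = 139000 × e^5.911.
e^5.911 ≈ 369.08, so N ≈ 139000 × 369.08 = 5.130143×10^7.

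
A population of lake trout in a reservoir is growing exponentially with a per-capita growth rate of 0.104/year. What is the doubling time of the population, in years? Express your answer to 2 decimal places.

Doubling time t_d = ln(2)/r = 0.6931/0.104 = 6.6649.

6.66 years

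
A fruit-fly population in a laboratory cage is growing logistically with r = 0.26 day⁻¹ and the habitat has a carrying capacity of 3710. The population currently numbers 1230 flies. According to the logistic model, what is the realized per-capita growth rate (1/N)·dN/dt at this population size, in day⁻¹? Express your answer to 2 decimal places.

0.17 per day

(1/N)·dN/dt = r(1 − N/K) = 0.26 × (1 − 1230/3710).
= 0.26 × 0.66846 = 0.1738.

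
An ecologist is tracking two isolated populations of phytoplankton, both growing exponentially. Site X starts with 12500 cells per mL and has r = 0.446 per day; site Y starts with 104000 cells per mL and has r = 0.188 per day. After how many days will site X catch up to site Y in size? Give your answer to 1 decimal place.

Set 12500·e^(0.446t) = 104000·e^(0.188t).
e^((0.446 − 0.188)t) = 104000/12500 → e^(0.258·t) = 8.32.
0.258·t = ln(8.32) = 2.1187, so t = 2.1187/0.258 = 8.2119.

8.2 days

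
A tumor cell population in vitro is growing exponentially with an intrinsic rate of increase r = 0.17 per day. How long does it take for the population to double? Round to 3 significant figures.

Doubling time t_d = ln(2)/r = 0.6931/0.17 = 4.0773.

4.08 days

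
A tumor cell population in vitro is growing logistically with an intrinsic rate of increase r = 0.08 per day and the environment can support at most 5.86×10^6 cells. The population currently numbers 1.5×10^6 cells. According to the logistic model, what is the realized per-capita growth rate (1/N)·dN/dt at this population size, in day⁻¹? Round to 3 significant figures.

0.0595 per day

(1/N)·dN/dt = r(1 − N/K) = 0.08 × (1 − 1.5×10^6/5.86×10^6).
= 0.08 × 0.74403 = 0.059522.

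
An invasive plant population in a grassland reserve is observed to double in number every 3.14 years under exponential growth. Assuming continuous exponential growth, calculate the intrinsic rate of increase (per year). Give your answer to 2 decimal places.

0.22 per year

r = ln(2)/t_d = 0.6931/3.14 = 0.22075.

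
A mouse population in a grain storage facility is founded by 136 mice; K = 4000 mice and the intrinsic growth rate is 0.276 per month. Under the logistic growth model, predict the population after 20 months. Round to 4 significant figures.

3591 mice

A = (K − N₀)/N₀ = (4000 − 136)/136 = 28.412.
N(t) = K/(1 + A·e^(−rt)) = 4000/(1 + 28.412×e^(−0.276×20)).
e^(−5.52) = 0.0040058; denominator = 1 + 28.412×0.0040058 = 1.1138.
N = 4000/1.1138 = 3591.27.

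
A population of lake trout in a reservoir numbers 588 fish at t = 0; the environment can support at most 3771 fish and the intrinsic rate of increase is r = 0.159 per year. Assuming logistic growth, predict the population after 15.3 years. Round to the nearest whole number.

A = (K − N₀)/N₀ = (3771 − 588)/588 = 5.4133.
N(t) = K/(1 + A·e^(−rt)) = 3771/(1 + 5.4133×e^(−0.159×15.3)).
e^(−2.433) = 0.087799; denominator = 1 + 5.4133×0.087799 = 1.4753.
N = 3771/1.4753 = 2556.12.

2556 fish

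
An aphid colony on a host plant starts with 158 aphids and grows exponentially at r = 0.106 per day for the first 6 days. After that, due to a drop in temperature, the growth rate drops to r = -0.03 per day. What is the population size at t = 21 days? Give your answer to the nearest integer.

Phase 1: N(6) = 158·e^(0.106×6) = 158·e^0.636 = 298.448.
Phase 2 runs for 21 − 6 = 15 days at r = -0.03.
N(21) = 298.448·e^(-0.03×15) = 298.448·e^-0.45 = 190.299.

190 aphids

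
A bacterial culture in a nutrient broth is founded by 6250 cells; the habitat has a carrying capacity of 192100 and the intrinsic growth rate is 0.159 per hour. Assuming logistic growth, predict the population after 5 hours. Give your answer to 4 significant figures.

A = (K − N₀)/N₀ = (192100 − 6250)/6250 = 29.736.
N(t) = K/(1 + A·e^(−rt)) = 192100/(1 + 29.736×e^(−0.159×5)).
e^(−0.795) = 0.45158; denominator = 1 + 29.736×0.45158 = 14.428.
N = 192100/14.428 = 13314.2.

13310 cells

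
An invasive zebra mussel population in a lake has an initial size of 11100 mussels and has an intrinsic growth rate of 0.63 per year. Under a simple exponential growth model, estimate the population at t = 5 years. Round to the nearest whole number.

259030 mussels

N(t) = N₀·e^(rt) = 11100 × e^(0.63×5) = 11100 × e^3.15.
e^3.15 ≈ 23.336, so N ≈ 11100 × 23.336 = 259030.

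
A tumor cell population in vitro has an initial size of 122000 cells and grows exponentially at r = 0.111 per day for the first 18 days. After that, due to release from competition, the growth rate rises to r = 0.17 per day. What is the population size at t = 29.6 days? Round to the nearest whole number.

6464113 cells

Phase 1: N(18) = 122000·e^(0.111×18) = 122000·e^1.998 = 899664.
Phase 2 runs for 29.6 − 18 = 11.6 days at r = 0.17.
N(29.6) = 899664·e^(0.17×11.6) = 899664·e^1.972 = 6.464113×10^6.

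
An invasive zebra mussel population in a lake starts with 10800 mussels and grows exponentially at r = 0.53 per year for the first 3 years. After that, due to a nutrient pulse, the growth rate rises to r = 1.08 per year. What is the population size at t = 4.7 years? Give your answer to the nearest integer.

Phase 1: N(3) = 10800·e^(0.53×3) = 10800·e^1.59 = 52960.5.
Phase 2 runs for 4.7 − 3 = 1.7 years at r = 1.08.
N(4.7) = 52960.5·e^(1.08×1.7) = 52960.5·e^1.836 = 332137.

332137 mussels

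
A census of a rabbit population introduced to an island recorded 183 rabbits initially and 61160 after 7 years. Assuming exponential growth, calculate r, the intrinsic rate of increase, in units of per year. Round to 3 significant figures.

From N(t) = N₀·e^(rt): e^(r·7) = 61160/183 = 334.21.
r·7 = ln(334.21) = 5.8118, so r = 5.8118/7 = 0.83025.

0.830 per year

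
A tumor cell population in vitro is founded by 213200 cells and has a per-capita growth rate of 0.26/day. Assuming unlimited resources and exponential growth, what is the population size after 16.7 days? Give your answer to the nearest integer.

N(t) = N₀·e^(rt) = 213200 × e^(0.26×16.7) = 213200 × e^4.342.
e^4.342 ≈ 76.861, so N ≈ 213200 × 76.861 = 1.638679×10^7.

16386788 cells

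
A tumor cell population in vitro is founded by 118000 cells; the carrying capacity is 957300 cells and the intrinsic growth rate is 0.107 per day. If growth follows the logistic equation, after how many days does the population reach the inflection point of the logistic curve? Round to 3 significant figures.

Logistic growth is fastest at N = K/2 = 478650.
A = (K − N₀)/N₀ = 7.1127. Set K/(1 + A·e^(−rt)) = K/2 → A·e^(−rt) = 1.
e^(−0.107t) = 1/7.1127 = 0.140593, so t = ln(7.1127)/0.107 = 1.9619/0.107 = 18.335.

18.3 days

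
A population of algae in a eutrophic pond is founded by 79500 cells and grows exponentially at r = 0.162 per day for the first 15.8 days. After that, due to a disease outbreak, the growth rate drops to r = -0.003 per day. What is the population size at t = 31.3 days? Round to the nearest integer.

981279 cells

Phase 1: N(15.8) = 79500·e^(0.162×15.8) = 79500·e^2.56 = 1.027986×10^6.
Phase 2 runs for 31.3 − 15.8 = 15.5 days at r = -0.003.
N(31.3) = 1.027986×10^6·e^(-0.003×15.5) = 1.027986×10^6·e^-0.0465 = 981279.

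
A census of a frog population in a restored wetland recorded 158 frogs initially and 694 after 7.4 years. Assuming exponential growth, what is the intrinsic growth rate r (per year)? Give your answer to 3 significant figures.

0.200 per year

From N(t) = N₀·e^(rt): e^(r·7.4) = 694/158 = 4.3924.
r·7.4 = ln(4.3924) = 1.4799, so r = 1.4799/7.4 = 0.19998.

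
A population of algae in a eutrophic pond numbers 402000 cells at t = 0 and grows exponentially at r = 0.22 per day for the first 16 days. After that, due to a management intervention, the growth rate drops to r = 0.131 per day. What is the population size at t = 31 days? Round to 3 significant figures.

96900000 cells

Phase 1: N(16) = 402000·e^(0.22×16) = 402000·e^3.52 = 1.358134×10^7.
Phase 2 runs for 31 − 16 = 15 days at r = 0.131.
N(31) = 1.358134×10^7·e^(0.131×15) = 1.358134×10^7·e^1.965 = 9.690168×10^7.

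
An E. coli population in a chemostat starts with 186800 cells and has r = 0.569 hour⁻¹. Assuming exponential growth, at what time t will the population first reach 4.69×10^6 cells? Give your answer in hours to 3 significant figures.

5.66 hours

Set N₀·e^(rt) = 4.69×10^6: e^(0.569·t) = 4.69×10^6/186800 = 25.107.
0.569·t = ln(25.107) = 3.2231, so t = 3.2231/0.569 = 5.6646.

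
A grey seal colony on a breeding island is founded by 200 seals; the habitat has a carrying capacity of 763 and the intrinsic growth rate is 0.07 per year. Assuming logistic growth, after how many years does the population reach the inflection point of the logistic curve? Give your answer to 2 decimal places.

14.79 years

Logistic growth is fastest at N = K/2 = 381.5.
A = (K − N₀)/N₀ = 2.815. Set K/(1 + A·e^(−rt)) = K/2 → A·e^(−rt) = 1.
e^(−0.07t) = 1/2.815 = 0.35524, so t = ln(2.815)/0.07 = 1.035/0.07 = 14.785.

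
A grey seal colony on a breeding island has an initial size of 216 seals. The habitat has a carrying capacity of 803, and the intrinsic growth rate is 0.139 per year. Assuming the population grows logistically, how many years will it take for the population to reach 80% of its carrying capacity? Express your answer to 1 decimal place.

A = (K − N₀)/N₀ = (803 − 216)/216 = 2.7176.
Solve 803/(1 + 2.7176·e^(−0.139t)) = 642.4: 1 + 2.7176·e^(−0.139t) = 1.25, so e^(−0.139t) = 0.0919932.
−0.139·t = ln(0.0919932) = -2.386, so t = 2.386/0.139 = 17.166.

17.2 years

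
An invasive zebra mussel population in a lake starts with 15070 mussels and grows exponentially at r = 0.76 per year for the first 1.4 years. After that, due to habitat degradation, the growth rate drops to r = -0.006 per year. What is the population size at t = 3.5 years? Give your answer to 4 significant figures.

Phase 1: N(1.4) = 15070·e^(0.76×1.4) = 15070·e^1.064 = 43671.9.
Phase 2 runs for 3.5 − 1.4 = 2.1 years at r = -0.006.
N(3.5) = 43671.9·e^(-0.006×2.1) = 43671.9·e^-0.0126 = 43125.1.

43130 mussels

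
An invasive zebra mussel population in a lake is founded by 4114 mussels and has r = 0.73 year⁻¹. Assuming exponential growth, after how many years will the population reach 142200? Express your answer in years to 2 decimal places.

Set N₀·e^(rt) = 142200: e^(0.73·t) = 142200/4114 = 34.565.
0.73·t = ln(34.565) = 3.5428, so t = 3.5428/0.73 = 4.8532.

4.85 years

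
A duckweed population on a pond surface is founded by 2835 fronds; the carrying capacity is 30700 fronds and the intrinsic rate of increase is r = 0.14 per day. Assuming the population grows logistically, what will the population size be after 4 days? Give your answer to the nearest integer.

4641 fronds

A = (K − N₀)/N₀ = (30700 − 2835)/2835 = 9.8289.
N(t) = K/(1 + A·e^(−rt)) = 30700/(1 + 9.8289×e^(−0.14×4)).
e^(−0.56) = 0.57121; denominator = 1 + 9.8289×0.57121 = 6.6144.
N = 30700/6.6144 = 4641.41.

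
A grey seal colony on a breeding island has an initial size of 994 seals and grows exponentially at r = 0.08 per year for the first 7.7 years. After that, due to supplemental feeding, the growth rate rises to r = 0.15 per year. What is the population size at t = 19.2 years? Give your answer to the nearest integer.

Phase 1: N(7.7) = 994·e^(0.08×7.7) = 994·e^0.616 = 1840.4.
Phase 2 runs for 19.2 − 7.7 = 11.5 years at r = 0.15.
N(19.2) = 1840.4·e^(0.15×11.5) = 1840.4·e^1.725 = 10329.3.

10329 seals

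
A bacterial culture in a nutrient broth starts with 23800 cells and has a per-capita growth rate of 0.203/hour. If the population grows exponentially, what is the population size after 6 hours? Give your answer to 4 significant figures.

N(t) = N₀·e^(rt) = 23800 × e^(0.203×6) = 23800 × e^1.218.
e^1.218 ≈ 3.3804, so N ≈ 23800 × 3.3804 = 80454.

80450 cells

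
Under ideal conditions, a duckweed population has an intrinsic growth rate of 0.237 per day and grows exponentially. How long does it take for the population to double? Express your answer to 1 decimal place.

2.9 days

Doubling time t_d = ln(2)/r = 0.6931/0.237 = 2.9247.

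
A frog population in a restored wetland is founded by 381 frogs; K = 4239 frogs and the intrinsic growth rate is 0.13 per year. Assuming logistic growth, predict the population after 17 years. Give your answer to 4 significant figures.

A = (K − N₀)/N₀ = (4239 − 381)/381 = 10.126.
N(t) = K/(1 + A·e^(−rt)) = 4239/(1 + 10.126×e^(−0.13×17)).
e^(−2.21) = 0.1097; denominator = 1 + 10.126×0.1097 = 2.1108.
N = 4239/2.1108 = 2008.22.

2008 frogs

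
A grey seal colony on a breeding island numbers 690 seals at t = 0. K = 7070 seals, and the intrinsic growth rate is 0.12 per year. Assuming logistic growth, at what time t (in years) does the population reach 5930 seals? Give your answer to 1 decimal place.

32.3 years

A = (K − N₀)/N₀ = (7070 − 690)/690 = 9.2464.
Solve 7070/(1 + 9.2464·e^(−0.12t)) = 5930: 1 + 9.2464·e^(−0.12t) = 1.1922, so e^(−0.12t) = 0.0207912.
−0.12·t = ln(0.0207912) = -3.8732, so t = 3.8732/0.12 = 32.277.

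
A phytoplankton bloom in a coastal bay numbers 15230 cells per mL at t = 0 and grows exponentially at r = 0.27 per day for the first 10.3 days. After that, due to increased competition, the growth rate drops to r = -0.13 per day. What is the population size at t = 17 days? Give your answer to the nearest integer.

Phase 1: N(10.3) = 15230·e^(0.27×10.3) = 15230·e^2.781 = 245738.
Phase 2 runs for 17 − 10.3 = 6.7 days at r = -0.13.
N(17) = 245738·e^(-0.13×6.7) = 245738·e^-0.871 = 102850.

102850 cells per mL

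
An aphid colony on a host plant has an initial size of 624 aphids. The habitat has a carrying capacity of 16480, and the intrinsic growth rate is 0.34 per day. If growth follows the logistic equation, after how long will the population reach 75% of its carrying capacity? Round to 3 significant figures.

12.7 days

A = (K − N₀)/N₀ = (16480 − 624)/624 = 25.41.
Solve 16480/(1 + 25.41·e^(−0.34t)) = 12360: 1 + 25.41·e^(−0.34t) = 1.3333, so e^(−0.34t) = 0.0131181.
−0.34·t = ln(0.0131181) = -4.3338, so t = 4.3338/0.34 = 12.746.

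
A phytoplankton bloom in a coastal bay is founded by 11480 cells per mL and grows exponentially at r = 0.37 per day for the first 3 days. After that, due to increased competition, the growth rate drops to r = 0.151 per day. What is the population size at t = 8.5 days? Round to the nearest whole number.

Phase 1: N(3) = 11480·e^(0.37×3) = 11480·e^1.11 = 34834.4.
Phase 2 runs for 8.5 − 3 = 5.5 days at r = 0.151.
N(8.5) = 34834.4·e^(0.151×5.5) = 34834.4·e^0.8305 = 79926.4.

79926 cells per mL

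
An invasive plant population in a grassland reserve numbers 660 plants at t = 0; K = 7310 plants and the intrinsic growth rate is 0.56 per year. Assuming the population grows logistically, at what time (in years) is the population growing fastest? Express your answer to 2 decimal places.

4.13 years

Logistic growth is fastest at N = K/2 = 3655.
A = (K − N₀)/N₀ = 10.076. Set K/(1 + A·e^(−rt)) = K/2 → A·e^(−rt) = 1.
e^(−0.56t) = 1/10.076 = 0.0992481, so t = ln(10.076)/0.56 = 2.3101/0.56 = 4.1252.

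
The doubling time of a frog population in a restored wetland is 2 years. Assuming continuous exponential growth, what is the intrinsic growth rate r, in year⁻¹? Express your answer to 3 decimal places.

r = ln(2)/t_d = 0.6931/2 = 0.34657.

0.347 per year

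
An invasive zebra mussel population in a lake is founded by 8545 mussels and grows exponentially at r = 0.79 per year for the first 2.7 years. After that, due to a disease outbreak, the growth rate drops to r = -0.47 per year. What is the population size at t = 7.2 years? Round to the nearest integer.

Phase 1: N(2.7) = 8545·e^(0.79×2.7) = 8545·e^2.133 = 72121.1.
Phase 2 runs for 7.2 − 2.7 = 4.5 years at r = -0.47.
N(7.2) = 72121.1·e^(-0.47×4.5) = 72121.1·e^-2.115 = 8700.2.

8700 mussels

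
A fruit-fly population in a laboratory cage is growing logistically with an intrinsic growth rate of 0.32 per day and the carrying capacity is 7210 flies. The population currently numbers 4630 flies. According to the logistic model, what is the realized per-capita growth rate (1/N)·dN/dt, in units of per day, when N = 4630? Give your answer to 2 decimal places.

(1/N)·dN/dt = r(1 − N/K) = 0.32 × (1 − 4630/7210).
= 0.32 × 0.35784 = 0.11451.

0.11 per day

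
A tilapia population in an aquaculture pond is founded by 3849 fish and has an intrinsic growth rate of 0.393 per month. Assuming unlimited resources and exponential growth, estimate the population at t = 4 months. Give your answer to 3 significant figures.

18500 fish

N(t) = N₀·e^(rt) = 3849 × e^(0.393×4) = 3849 × e^1.572.
e^1.572 ≈ 4.8163, so N ≈ 3849 × 4.8163 = 18537.8.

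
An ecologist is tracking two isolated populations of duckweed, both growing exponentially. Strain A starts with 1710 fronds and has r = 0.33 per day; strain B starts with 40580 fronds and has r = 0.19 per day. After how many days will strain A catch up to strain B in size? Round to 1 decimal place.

Set 1710·e^(0.33t) = 40580·e^(0.19t).
e^((0.33 − 0.19)t) = 40580/1710 → e^(0.14·t) = 23.731.
0.14·t = ln(23.731) = 3.1668, so t = 3.1668/0.14 = 22.62.

22.6 days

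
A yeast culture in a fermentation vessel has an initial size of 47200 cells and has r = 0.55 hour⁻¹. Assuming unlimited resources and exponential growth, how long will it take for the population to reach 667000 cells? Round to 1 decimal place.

4.8 hours

Set N₀·e^(rt) = 667000: e^(0.55·t) = 667000/47200 = 14.131.
0.55·t = ln(14.131) = 2.6484, so t = 2.6484/0.55 = 4.8153.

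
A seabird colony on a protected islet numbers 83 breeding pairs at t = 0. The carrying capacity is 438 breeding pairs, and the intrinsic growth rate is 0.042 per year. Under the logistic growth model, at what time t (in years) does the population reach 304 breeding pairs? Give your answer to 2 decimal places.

A = (K − N₀)/N₀ = (438 − 83)/83 = 4.2771.
Solve 438/(1 + 4.2771·e^(−0.042t)) = 304: 1 + 4.2771·e^(−0.042t) = 1.4408, so e^(−0.042t) = 0.103058.
−0.042·t = ln(0.103058) = -2.2725, so t = 2.2725/0.042 = 54.106.

54.11 years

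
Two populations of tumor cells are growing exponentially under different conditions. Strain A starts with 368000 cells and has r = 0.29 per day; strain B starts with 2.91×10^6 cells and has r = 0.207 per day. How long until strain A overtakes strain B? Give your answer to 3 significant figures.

Set 368000·e^(0.29t) = 2.91×10^6·e^(0.207t).
e^((0.29 − 0.207)t) = 2.91×10^6/368000 → e^(0.083·t) = 7.9076.
0.083·t = ln(7.9076) = 2.0678, so t = 2.0678/0.083 = 24.914.

24.9 days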